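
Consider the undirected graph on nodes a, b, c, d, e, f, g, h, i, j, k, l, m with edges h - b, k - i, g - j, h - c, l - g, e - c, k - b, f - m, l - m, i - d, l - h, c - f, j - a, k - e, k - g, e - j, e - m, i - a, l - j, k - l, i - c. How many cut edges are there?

The edges on the cycle k-l-j-g-k are not bridges since each lies on that cycle.
But removing d - i disconnects d from i — this is a bridge.

1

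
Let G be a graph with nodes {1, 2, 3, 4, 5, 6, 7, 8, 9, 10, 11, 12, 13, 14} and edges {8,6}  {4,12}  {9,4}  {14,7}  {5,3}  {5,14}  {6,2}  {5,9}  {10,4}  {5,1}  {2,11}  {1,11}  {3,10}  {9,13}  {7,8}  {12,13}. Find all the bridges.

The edges on the cycle 5-3-10-4-12-13-9-5 are not bridges since each lies on that cycle.
Every edge lies on some cycle, so there are no bridges.

none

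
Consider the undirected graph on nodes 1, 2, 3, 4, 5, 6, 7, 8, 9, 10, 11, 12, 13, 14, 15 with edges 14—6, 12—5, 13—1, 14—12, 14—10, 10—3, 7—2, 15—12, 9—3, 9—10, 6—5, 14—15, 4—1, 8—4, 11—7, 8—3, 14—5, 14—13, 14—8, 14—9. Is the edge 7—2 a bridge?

Removing 7—2 leaves no path between 7 and 2: the component count goes from 2 to 3. So it is a bridge.

Yes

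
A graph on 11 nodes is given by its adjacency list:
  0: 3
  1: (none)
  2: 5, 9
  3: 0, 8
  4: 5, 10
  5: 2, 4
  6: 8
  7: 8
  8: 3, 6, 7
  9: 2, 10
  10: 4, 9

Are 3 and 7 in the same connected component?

Yes

From 3 we can reach 0, 3, 6, 7, 8, which includes 7.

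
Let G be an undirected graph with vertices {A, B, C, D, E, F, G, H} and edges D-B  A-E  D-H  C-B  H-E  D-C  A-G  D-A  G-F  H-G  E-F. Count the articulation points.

1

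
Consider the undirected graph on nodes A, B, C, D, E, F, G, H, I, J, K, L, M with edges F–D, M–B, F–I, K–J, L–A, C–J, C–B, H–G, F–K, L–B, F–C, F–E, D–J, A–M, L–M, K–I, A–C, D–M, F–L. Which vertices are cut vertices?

F

Removing F increases the component count from 2 to 3, so F is a cut vertex.
By contrast removing A leaves 2 components; it is not a cut vertex. No other vertex is a cut vertex either.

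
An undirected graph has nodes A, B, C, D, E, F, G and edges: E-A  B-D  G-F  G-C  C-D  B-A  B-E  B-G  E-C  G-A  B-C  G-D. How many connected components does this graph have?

Starting from A we can reach A, B, C, D, E, F, G. That is one component of size 7.
Total: 1 component.

1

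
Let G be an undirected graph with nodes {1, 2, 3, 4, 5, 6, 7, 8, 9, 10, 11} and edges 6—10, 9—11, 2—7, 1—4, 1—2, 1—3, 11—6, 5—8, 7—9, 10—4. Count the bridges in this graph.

2

The edges on the cycle 1-2-7-9-11-6-10-4-1 are not bridges since each lies on that cycle.
But removing 5—8 disconnects 5 from 8; removing 1—3 disconnects 1 from 3 — these are bridges.
That makes 2 bridges.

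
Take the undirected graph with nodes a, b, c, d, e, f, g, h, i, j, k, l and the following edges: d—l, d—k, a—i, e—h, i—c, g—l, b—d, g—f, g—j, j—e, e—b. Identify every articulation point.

Removing d increases the component count from 2 to 3, so d is a cut vertex.
Removing e increases the component count from 2 to 3, so e is a cut vertex.
Removing g increases the component count from 2 to 3, so g is a cut vertex.
Likewise i is a cut vertex.
By contrast removing a leaves 2 components; it is not a cut vertex. No other vertex is a cut vertex either.

d, e, g, i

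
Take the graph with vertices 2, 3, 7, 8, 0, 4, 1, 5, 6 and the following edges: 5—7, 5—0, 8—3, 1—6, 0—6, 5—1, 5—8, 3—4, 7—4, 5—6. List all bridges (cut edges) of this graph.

none

The edges on the cycle 5-8-3-4-7-5 are not bridges since each lies on that cycle.
Every edge lies on some cycle, so there are no bridges.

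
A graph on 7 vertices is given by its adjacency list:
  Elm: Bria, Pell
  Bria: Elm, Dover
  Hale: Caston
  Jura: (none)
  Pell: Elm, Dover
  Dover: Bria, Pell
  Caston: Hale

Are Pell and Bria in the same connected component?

Yes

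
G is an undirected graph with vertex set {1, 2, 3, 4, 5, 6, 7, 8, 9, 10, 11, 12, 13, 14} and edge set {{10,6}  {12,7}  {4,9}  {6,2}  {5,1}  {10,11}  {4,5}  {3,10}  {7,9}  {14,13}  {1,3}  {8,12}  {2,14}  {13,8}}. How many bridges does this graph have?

1

The edges on the cycle 4-5-1-3-10-6-2-14-13-8-12-7-9-4 are not bridges since each lies on that cycle.
But removing 10—11 disconnects 10 from 11 — this is a bridge.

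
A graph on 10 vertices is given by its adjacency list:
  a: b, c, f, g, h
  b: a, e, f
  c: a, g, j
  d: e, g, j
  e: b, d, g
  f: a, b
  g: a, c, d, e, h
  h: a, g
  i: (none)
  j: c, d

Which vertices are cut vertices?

none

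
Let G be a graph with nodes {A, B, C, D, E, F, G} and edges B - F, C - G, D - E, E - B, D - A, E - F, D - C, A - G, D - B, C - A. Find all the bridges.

The edges on the cycle D-E-F-B-D are not bridges since each lies on that cycle.
Every edge lies on some cycle, so there are no bridges.

none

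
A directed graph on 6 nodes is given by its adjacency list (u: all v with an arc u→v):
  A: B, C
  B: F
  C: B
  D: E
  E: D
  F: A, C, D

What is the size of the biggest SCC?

4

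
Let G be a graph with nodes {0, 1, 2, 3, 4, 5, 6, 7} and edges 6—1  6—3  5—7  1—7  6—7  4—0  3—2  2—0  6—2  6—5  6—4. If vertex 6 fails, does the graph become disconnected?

Yes

Deleting 6 raises the number of components from 1 to 2, so 6 is a cut vertex.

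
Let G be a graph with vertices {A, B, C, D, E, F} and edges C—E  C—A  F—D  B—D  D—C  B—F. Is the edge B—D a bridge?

No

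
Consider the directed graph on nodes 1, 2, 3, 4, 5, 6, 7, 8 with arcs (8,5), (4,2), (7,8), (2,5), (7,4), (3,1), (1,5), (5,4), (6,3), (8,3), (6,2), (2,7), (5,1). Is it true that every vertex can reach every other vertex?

No

There is no directed path from 5 to 6, so the graph is not strongly connected.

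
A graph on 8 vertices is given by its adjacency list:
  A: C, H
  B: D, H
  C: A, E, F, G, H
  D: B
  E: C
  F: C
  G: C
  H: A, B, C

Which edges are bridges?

B-D, B-H, C-E, C-F, C-G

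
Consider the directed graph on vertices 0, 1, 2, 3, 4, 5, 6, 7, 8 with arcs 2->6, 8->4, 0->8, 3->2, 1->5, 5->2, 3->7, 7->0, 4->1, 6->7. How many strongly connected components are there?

{0, 1, 2, 4, 5, 6, 7, 8} are all mutually reachable — one SCC of size 8.
{3} is an SCC by itself.
That gives 2 strongly connected components.

2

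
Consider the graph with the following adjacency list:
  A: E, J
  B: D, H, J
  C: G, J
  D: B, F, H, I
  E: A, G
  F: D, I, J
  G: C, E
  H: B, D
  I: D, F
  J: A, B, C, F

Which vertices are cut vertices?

J

Removing J increases the component count from 1 to 2, so J is a cut vertex.
By contrast removing I leaves 1 component; it is not a cut vertex. No other vertex is a cut vertex either.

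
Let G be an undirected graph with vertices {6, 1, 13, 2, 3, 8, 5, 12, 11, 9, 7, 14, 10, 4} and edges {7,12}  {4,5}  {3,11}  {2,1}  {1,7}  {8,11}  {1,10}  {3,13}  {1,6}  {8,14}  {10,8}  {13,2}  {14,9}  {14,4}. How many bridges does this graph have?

The edges on the cycle 3-13-2-1-10-8-11-3 are not bridges since each lies on that cycle.
But removing 12 - 7 disconnects 12 from 7; removing 1 - 7 disconnects 1 from 7; removing 14 - 9 disconnects 14 from 9; removing 4 - 5 disconnects 4 from 5 — these are bridges.
In total 7 edges are bridges.

7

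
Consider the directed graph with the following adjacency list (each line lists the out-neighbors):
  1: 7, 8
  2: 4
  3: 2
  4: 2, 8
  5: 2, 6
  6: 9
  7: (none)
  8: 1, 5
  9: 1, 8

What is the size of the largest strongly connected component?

{1, 2, 4, 5, 6, 8, 9} are all mutually reachable — one SCC of size 7.
{7} is an SCC by itself.
{3} is an SCC by itself.
The largest has 7 vertices.

7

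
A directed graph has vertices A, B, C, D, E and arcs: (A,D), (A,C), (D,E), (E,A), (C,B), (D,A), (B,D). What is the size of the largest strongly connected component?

{A, B, C, D, E} are all mutually reachable — one SCC of size 5.
The largest has 5 vertices.

5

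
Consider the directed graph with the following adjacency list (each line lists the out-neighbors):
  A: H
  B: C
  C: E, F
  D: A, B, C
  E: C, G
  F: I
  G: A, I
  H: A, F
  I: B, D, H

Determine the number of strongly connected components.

1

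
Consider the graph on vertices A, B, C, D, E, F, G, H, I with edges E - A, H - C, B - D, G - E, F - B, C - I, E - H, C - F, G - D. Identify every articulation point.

C, E

Removing C increases the component count from 1 to 2, so C is a cut vertex.
Removing E increases the component count from 1 to 2, so E is a cut vertex.
By contrast removing D leaves 1 component; it is not a cut vertex. No other vertex is a cut vertex either.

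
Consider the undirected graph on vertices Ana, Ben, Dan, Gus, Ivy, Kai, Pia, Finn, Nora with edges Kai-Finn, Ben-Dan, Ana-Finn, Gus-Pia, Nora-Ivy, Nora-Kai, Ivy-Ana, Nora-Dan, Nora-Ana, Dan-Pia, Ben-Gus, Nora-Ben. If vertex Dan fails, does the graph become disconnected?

No

Deleting Dan leaves 1 component (was 1) (its neighbors Ben, Pia, Nora remain connected to each other), so Dan is not a cut vertex.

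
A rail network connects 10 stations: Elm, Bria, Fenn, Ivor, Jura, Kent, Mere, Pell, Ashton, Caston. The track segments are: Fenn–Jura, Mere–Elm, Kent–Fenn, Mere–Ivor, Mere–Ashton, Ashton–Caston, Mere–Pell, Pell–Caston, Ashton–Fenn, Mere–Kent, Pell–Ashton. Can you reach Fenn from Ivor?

Yes

From Ivor we can reach Elm, Fenn, Ivor, Jura, Kent, Mere, Pell, Ashton, Caston, which includes Fenn.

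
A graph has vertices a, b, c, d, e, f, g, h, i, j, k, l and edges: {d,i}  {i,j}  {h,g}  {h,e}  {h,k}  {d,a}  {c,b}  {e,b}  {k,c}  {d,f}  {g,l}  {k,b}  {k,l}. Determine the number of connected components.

Starting from a we can reach a, d, f, i, j. That is one component of size 5.
Starting from b we can reach b, c, e, g, h, k, l. That is one component of size 7.
Total: 2 components.

2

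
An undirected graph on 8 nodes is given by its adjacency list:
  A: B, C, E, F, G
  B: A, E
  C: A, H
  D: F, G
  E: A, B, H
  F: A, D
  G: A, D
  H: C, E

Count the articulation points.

Removing A increases the component count from 1 to 2, so A is a cut vertex.
By contrast removing E leaves 1 component; it is not a cut vertex. No other vertex is a cut vertex either.

1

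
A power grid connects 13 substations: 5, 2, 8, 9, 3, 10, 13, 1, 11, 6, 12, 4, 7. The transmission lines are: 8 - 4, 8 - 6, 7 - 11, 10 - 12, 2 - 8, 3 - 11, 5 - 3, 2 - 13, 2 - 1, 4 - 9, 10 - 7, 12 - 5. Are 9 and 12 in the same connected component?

No

The component containing 9 is {1, 2, 4, 6, 8, 9, 13}, and 12 is not in it.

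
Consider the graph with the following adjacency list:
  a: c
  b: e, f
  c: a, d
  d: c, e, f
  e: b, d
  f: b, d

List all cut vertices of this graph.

Removing c increases the component count from 1 to 2, so c is a cut vertex.
Removing d increases the component count from 1 to 2, so d is a cut vertex.
By contrast removing a leaves 1 component; it is not a cut vertex. No other vertex is a cut vertex either.

c, d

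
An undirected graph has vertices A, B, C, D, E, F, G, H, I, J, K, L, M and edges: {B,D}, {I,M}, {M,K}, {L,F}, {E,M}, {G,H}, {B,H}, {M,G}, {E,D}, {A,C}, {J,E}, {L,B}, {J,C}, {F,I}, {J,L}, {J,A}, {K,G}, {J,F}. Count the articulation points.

Removing J increases the component count from 1 to 2, so J is a cut vertex.
By contrast removing G leaves 1 component; it is not a cut vertex. No other vertex is a cut vertex either.

1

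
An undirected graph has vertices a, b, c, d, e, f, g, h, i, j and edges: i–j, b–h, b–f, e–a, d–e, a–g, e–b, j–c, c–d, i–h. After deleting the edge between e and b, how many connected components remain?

1

e and b are still connected via e-d-c-j-i-h-b, so the component count stays at 1.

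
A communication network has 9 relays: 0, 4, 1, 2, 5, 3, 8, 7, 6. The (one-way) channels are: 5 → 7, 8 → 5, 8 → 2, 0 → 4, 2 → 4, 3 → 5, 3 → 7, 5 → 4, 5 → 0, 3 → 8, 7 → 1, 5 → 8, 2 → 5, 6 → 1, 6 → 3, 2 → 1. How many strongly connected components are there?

7

{2, 5, 8} are all mutually reachable — one SCC of size 3.
{4} is an SCC by itself.
{1} is an SCC by itself.
{0} is an SCC by itself.
{7} is an SCC by itself.
(and 2 more singleton SCCs)
That gives 7 strongly connected components.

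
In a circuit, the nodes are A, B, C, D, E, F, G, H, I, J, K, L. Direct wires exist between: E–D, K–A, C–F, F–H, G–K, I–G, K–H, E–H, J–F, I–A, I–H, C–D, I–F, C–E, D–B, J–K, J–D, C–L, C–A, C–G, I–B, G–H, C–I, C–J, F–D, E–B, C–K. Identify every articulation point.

Removing C increases the component count from 1 to 2, so C is a cut vertex.
By contrast removing I leaves 1 component; it is not a cut vertex. No other vertex is a cut vertex either.

C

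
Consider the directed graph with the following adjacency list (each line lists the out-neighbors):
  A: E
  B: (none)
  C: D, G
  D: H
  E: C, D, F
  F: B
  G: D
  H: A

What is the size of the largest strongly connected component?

6

{A, C, D, E, G, H} are all mutually reachable — one SCC of size 6.
{B} is an SCC by itself.
{F} is an SCC by itself.
The largest has 6 vertices.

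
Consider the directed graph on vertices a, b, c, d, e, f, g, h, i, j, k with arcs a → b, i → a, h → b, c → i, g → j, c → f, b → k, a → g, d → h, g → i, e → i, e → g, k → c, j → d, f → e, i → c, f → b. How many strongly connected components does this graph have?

{a, b, c, d, e, f, g, h, i, j, k} are all mutually reachable — one SCC of size 11.
That gives 1 strongly connected component.

1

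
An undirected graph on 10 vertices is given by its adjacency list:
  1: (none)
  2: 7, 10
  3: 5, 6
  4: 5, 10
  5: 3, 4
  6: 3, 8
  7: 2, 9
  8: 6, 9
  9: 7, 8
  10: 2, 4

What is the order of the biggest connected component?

9

1 is isolated — a component by itself.
Starting from 2 we can reach 2, 3, 4, 5, 6, 7, 8, 9, 10. That is one component of size 9.
The largest has 9 vertices.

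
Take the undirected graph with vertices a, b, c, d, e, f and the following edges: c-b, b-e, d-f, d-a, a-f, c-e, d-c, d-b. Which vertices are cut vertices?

d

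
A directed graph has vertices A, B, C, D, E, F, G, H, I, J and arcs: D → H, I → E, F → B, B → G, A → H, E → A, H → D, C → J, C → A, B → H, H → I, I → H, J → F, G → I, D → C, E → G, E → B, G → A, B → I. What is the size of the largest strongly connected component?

10

{A, B, C, D, E, F, G, H, I, J} are all mutually reachable — one SCC of size 10.
The largest has 10 vertices.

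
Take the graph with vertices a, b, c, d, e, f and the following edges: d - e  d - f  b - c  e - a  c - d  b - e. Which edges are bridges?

The edges on the cycle b-c-d-e-b are not bridges since each lies on that cycle.
But removing e - a disconnects e from a; removing d - f disconnects d from f — these are bridges.

a-e, d-f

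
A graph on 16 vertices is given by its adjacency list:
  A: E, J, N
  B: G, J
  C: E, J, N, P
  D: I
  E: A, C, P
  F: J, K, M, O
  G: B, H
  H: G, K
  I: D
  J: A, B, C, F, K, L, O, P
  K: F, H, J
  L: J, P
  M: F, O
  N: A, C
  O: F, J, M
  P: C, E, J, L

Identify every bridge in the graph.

The edges on the cycle J-B-G-H-K-J are not bridges since each lies on that cycle.
But removing D-I disconnects D from I — this is a bridge.

D-I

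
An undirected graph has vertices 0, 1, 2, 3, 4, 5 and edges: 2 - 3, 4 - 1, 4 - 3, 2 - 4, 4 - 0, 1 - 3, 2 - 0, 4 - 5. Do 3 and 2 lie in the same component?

Yes

From 3 we can reach 0, 1, 2, 3, 4, 5, which includes 2.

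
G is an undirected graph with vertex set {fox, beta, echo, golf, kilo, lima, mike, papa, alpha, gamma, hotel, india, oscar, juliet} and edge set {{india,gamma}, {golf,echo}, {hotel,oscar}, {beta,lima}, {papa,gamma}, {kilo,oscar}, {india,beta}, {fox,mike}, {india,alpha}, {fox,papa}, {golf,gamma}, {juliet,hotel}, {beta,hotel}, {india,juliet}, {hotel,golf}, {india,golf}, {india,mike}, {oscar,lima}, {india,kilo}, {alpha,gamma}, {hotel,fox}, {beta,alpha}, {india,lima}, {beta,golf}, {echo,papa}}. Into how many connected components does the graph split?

Starting from fox we can reach fox, beta, echo, golf, kilo, lima, mike, papa, alpha, gamma, hotel, india, oscar, juliet. That is one component of size 14.
Total: 1 component.

1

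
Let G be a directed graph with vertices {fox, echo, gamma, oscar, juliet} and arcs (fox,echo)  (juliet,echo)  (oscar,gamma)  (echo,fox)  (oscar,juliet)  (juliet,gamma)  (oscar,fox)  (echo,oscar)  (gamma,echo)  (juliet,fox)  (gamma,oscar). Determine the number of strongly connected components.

{fox, echo, gamma, oscar, juliet} are all mutually reachable — one SCC of size 5.
That gives 1 strongly connected component.

1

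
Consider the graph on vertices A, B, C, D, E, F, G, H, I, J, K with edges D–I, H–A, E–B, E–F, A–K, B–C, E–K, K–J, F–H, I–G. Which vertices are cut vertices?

B, E, I, K

Removing B increases the component count from 2 to 3, so B is a cut vertex.
Removing E increases the component count from 2 to 3, so E is a cut vertex.
Removing I increases the component count from 2 to 3, so I is a cut vertex.
Likewise K is a cut vertex.
By contrast removing J leaves 2 components; it is not a cut vertex. No other vertex is a cut vertex either.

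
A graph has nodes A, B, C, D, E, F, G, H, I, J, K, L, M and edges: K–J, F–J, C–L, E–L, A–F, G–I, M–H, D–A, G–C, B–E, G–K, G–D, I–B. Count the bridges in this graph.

1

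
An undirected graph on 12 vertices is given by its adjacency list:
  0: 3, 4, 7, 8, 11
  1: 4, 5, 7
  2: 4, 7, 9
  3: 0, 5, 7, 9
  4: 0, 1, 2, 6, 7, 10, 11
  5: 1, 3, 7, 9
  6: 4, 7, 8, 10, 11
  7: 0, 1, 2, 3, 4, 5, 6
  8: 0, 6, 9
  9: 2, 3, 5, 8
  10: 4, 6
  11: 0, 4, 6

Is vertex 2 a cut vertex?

No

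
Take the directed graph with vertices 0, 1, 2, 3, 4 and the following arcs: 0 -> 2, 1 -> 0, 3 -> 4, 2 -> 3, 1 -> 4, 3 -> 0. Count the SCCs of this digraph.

3

{0, 2, 3} are all mutually reachable — one SCC of size 3.
{4} is an SCC by itself.
{1} is an SCC by itself.
That gives 3 strongly connected components.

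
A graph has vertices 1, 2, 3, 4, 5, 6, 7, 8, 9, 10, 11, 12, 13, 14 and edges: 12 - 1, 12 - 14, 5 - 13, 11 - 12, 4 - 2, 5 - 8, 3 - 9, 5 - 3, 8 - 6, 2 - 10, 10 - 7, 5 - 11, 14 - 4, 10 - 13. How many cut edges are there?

6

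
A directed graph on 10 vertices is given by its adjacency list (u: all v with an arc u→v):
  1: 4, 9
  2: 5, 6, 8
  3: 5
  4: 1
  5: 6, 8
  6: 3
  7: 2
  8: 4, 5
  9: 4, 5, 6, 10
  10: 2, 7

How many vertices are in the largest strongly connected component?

{1, 2, 3, 4, 5, 6, 7, 8, 9, 10} are all mutually reachable — one SCC of size 10.
The largest has 10 vertices.

10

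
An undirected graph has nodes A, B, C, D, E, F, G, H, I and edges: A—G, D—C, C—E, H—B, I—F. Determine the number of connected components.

4

Starting from F we can reach F, I. That is one component of size 2.
Starting from B we can reach B, H. That is one component of size 2.
Starting from A we can reach A, G. That is one component of size 2.
Starting from C we can reach C, D, E. That is one component of size 3.
Total: 4 components.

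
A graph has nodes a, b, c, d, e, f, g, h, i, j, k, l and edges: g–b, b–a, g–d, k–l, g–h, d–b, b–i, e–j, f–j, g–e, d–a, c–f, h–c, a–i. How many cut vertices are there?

1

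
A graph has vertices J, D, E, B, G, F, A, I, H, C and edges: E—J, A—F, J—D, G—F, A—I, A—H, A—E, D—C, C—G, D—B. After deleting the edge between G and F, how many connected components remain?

1

G and F are still connected via G-C-D-J-E-A-F, so the component count stays at 1.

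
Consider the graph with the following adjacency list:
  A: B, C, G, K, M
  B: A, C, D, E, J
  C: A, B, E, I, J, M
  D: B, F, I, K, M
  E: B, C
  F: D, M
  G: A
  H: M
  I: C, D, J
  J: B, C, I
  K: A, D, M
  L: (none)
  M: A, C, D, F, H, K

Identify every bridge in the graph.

The edges on the cycle A-C-E-B-A are not bridges since each lies on that cycle.
But removing G-A disconnects G from A; removing M-H disconnects M from H — these are bridges.

A-G, H-M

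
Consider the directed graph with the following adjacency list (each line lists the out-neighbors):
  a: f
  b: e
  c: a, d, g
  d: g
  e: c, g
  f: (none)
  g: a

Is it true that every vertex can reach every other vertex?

There is no directed path from d to b, so the graph is not strongly connected.

No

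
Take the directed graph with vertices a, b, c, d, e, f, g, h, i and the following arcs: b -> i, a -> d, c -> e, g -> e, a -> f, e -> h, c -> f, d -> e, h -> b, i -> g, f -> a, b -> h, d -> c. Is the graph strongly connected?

No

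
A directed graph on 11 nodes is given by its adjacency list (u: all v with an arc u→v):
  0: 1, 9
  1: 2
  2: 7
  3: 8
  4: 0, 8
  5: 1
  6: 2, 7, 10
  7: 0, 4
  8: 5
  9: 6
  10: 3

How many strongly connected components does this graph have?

{0, 1, 2, 3, 4, 5, 6, 7, 8, 9, 10} are all mutually reachable — one SCC of size 11.
That gives 1 strongly connected component.

1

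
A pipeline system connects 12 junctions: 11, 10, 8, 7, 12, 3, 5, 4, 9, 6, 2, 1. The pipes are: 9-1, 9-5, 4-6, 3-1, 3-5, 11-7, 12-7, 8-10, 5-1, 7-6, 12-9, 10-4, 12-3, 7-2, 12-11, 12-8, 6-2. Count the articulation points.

Removing 12 increases the component count from 1 to 2, so 12 is a cut vertex.
By contrast removing 2 leaves 1 component; it is not a cut vertex. No other vertex is a cut vertex either.

1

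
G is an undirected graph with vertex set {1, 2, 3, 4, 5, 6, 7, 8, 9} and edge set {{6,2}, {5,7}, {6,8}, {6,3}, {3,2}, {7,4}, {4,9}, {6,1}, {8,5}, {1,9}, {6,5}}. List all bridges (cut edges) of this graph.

none

The edges on the cycle 6-3-2-6 are not bridges since each lies on that cycle.
Every edge lies on some cycle, so there are no bridges.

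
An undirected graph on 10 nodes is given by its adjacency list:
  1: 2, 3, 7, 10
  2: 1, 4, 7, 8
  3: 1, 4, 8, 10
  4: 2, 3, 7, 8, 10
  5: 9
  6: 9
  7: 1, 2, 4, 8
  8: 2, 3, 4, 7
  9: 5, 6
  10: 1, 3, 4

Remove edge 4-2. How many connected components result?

4 and 2 are still connected via 4-8-2, so the component count stays at 2.

2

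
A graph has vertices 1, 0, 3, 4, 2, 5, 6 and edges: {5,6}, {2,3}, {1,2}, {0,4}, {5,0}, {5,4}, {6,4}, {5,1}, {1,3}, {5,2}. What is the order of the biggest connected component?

7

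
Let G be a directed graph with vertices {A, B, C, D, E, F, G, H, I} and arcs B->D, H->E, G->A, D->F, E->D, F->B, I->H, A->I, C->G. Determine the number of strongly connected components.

{B, D, F} are all mutually reachable — one SCC of size 3.
{H} is an SCC by itself.
{E} is an SCC by itself.
{A} is an SCC by itself.
{G} is an SCC by itself.
(and 2 more singleton SCCs)
That gives 7 strongly connected components.

7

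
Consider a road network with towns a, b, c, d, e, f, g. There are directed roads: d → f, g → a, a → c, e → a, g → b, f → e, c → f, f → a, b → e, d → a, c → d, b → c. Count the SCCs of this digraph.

3

{a, c, d, e, f} are all mutually reachable — one SCC of size 5.
{g} is an SCC by itself.
{b} is an SCC by itself.
That gives 3 strongly connected components.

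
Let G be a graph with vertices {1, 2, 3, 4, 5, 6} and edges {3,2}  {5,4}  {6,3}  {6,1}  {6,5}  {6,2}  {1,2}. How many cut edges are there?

2

The edges on the cycle 6-3-2-1-6 are not bridges since each lies on that cycle.
But removing 4 - 5 disconnects 4 from 5; removing 6 - 5 disconnects 6 from 5 — these are bridges.
That makes 2 bridges.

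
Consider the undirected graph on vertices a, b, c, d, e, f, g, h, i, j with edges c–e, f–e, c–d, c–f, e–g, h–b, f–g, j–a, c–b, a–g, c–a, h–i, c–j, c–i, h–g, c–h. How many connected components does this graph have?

1

Starting from a we can reach a, b, c, d, e, f, g, h, i, j. That is one component of size 10.
Total: 1 component.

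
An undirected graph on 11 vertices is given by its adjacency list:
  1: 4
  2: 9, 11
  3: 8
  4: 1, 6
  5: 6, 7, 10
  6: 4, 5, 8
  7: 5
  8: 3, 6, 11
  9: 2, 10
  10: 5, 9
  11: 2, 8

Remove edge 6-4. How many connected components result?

2

Before removal there is 1 component.
6-4 is a bridge — removing it separates 6's side from 4's side.
After removal: 2 components.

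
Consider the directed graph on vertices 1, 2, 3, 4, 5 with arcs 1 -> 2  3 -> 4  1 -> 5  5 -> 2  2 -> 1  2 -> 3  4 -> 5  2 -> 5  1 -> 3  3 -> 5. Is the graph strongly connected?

Yes

From 1 we can reach every vertex (1, 2, 3, 4, 5), and every vertex can reach 1 (1, 2, 3, 4, 5). So the whole graph is one strongly connected component.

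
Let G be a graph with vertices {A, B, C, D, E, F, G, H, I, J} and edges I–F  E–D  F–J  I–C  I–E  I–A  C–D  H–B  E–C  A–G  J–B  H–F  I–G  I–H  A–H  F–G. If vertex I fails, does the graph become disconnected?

Yes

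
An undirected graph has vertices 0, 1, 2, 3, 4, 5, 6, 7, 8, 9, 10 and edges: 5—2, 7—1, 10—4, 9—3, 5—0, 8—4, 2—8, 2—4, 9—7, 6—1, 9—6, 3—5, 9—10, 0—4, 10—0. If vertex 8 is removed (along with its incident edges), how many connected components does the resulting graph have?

With 8 gone, the remaining components are: {0, 1, 2, 3, 4, 5, 6, 7, 9, 10}.
That is 1 component.

1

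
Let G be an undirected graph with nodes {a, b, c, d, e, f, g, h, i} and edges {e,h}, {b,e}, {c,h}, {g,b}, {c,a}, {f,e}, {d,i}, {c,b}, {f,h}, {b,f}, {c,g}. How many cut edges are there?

The edges on the cycle b-f-h-e-b are not bridges since each lies on that cycle.
But removing a-c disconnects a from c; removing i-d disconnects i from d — these are bridges.
That makes 2 bridges.

2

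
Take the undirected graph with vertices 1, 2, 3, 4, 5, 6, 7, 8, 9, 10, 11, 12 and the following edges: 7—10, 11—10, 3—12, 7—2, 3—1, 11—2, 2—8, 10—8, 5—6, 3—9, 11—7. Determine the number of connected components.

4 is isolated — a component by itself.
Starting from 5 we can reach 5, 6. That is one component of size 2.
Starting from 1 we can reach 1, 3, 9, 12. That is one component of size 4.
Starting from 2 we can reach 2, 7, 8, 10, 11. That is one component of size 5.
Total: 4 components.

4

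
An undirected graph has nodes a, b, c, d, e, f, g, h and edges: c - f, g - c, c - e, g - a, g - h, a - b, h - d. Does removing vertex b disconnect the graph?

Deleting b leaves 1 component (was 1), so b is not a cut vertex.

No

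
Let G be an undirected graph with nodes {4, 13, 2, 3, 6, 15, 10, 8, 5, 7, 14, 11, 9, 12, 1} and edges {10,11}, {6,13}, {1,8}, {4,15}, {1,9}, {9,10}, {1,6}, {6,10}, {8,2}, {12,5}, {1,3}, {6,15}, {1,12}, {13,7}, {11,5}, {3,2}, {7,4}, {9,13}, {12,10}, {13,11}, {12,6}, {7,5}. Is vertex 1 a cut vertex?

Deleting 1 raises the number of components from 2 to 3, so 1 is a cut vertex.

Yes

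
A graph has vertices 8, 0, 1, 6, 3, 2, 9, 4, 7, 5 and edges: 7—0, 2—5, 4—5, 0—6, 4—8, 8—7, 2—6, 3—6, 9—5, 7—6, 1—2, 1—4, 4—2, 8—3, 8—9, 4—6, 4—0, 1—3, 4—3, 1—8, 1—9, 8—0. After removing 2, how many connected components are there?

With 2 gone, the remaining components are: {0, 1, 3, 4, 5, 6, 7, 8, 9}.
That is 1 component.

1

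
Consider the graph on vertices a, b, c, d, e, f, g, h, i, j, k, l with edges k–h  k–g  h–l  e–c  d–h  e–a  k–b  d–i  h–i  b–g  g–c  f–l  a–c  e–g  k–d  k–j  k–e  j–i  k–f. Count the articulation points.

Removing k increases the component count from 1 to 2, so k is a cut vertex.
By contrast removing d leaves 1 component; it is not a cut vertex. No other vertex is a cut vertex either.

1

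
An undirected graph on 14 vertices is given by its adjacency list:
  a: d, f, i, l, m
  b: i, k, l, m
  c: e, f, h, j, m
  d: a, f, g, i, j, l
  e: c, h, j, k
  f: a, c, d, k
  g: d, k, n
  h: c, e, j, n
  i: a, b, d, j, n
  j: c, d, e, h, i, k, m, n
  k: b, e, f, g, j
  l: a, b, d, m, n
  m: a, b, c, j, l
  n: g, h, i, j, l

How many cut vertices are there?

0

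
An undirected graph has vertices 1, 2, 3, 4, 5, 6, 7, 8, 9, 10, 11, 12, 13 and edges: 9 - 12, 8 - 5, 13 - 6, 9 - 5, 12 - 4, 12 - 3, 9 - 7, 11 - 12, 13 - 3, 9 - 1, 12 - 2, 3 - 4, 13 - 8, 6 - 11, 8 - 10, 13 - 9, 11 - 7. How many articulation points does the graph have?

3

Removing 8 increases the component count from 1 to 2, so 8 is a cut vertex.
Removing 9 increases the component count from 1 to 2, so 9 is a cut vertex.
Removing 12 increases the component count from 1 to 2, so 12 is a cut vertex.
By contrast removing 10 leaves 1 component; it is not a cut vertex. No other vertex is a cut vertex either.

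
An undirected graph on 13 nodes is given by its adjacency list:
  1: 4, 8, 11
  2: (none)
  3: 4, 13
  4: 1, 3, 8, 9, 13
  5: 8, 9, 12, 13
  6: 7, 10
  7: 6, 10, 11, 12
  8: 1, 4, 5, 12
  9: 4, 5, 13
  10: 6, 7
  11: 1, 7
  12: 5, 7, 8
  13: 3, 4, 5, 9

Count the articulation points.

Removing 7 increases the component count from 2 to 3, so 7 is a cut vertex.
By contrast removing 10 leaves 2 components; it is not a cut vertex. No other vertex is a cut vertex either.

1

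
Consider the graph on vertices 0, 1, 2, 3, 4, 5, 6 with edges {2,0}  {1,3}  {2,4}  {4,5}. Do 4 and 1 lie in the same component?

No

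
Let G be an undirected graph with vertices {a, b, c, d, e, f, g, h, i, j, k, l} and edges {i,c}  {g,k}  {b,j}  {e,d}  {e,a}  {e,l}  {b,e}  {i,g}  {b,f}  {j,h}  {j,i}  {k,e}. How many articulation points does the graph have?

Removing b increases the component count from 1 to 2, so b is a cut vertex.
Removing e increases the component count from 1 to 4, so e is a cut vertex.
Removing i increases the component count from 1 to 2, so i is a cut vertex.
Likewise j is a cut vertex.
By contrast removing d leaves 1 component; it is not a cut vertex. No other vertex is a cut vertex either.

4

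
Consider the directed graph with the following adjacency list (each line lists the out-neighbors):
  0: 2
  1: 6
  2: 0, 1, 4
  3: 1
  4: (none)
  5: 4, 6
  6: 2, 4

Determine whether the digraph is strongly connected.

No

There is no directed path from 2 to 5, so the graph is not strongly connected.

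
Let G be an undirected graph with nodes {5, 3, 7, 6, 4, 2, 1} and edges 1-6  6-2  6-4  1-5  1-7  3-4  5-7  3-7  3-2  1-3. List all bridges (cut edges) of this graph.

none

The edges on the cycle 1-5-7-3-1 are not bridges since each lies on that cycle.
Every edge lies on some cycle, so there are no bridges.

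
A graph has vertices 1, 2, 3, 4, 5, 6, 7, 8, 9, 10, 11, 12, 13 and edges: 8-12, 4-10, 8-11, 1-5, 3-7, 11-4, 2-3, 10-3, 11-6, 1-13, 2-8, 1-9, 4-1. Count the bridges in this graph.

The edges on the cycle 2-8-11-4-10-3-2 are not bridges since each lies on that cycle.
But removing 1-5 disconnects 1 from 5; removing 11-6 disconnects 11 from 6; removing 1-13 disconnects 1 from 13; removing 8-12 disconnects 8 from 12 — these are bridges.
In total 7 edges are bridges.

7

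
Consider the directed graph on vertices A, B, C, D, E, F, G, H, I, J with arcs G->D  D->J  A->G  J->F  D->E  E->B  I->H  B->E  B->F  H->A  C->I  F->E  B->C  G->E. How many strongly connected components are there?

1

{A, B, C, D, E, F, G, H, I, J} are all mutually reachable — one SCC of size 10.
That gives 1 strongly connected component.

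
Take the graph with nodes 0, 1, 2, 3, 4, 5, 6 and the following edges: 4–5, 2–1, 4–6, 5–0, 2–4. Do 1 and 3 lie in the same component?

No

The component containing 1 is {0, 1, 2, 4, 5, 6}, and 3 is not in it.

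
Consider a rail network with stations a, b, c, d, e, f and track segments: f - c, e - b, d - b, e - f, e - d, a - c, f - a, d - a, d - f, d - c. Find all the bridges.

none

The edges on the cycle e-d-a-f-e are not bridges since each lies on that cycle.
Every edge lies on some cycle, so there are no bridges.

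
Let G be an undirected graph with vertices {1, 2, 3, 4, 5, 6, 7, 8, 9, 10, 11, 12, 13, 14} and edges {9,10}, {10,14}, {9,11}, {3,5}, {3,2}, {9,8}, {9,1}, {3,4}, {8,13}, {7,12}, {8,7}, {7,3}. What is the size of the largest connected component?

6 is isolated — a component by itself.
Starting from 1 we can reach 1, 2, 3, 4, 5, 7, 8, 9, 10, 11, 12, 13, 14. That is one component of size 13.
The largest has 13 vertices.

13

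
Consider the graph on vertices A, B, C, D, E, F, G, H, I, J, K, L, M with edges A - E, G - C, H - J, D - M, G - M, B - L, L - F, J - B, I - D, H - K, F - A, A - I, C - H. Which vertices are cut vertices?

A, H

Removing A increases the component count from 1 to 2, so A is a cut vertex.
Removing H increases the component count from 1 to 2, so H is a cut vertex.
By contrast removing I leaves 1 component; it is not a cut vertex. No other vertex is a cut vertex either.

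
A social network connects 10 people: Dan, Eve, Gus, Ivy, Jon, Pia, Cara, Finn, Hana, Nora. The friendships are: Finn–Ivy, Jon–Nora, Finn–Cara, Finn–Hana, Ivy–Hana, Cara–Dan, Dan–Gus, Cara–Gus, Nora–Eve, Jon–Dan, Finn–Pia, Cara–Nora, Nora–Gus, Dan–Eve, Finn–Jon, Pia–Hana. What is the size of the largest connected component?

Starting from Dan we can reach Dan, Eve, Gus, Ivy, Jon, Pia, Cara, Finn, Hana, Nora. That is one component of size 10.
The largest has 10 vertices.

10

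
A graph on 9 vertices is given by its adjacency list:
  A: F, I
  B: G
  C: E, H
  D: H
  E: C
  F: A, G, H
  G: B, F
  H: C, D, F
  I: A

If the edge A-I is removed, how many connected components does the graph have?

Before removal there is 1 component.
A-I is a bridge — removing it separates A's side from I's side.
After removal: 2 components.

2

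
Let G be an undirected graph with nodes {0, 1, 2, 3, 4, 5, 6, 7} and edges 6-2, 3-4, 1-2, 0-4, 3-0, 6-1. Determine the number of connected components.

7 is isolated — a component by itself.
5 is isolated — a component by itself.
Starting from 1 we can reach 1, 2, 6. That is one component of size 3.
Starting from 0 we can reach 0, 3, 4. That is one component of size 3.
Total: 4 components.

4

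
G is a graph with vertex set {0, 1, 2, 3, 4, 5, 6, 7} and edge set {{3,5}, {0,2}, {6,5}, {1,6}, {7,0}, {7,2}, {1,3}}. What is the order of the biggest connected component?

4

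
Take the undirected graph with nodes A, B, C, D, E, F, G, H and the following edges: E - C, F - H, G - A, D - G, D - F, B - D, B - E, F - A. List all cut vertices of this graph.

Removing B increases the component count from 1 to 2, so B is a cut vertex.
Removing D increases the component count from 1 to 2, so D is a cut vertex.
Removing E increases the component count from 1 to 2, so E is a cut vertex.
Likewise F is a cut vertex.
By contrast removing C leaves 1 component; it is not a cut vertex. No other vertex is a cut vertex either.

B, D, E, F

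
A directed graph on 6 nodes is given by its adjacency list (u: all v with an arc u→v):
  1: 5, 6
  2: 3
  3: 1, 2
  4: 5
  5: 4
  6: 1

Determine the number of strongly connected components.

3

{1, 6} are all mutually reachable — one SCC of size 2.
{4, 5} are all mutually reachable — one SCC of size 2.
{2, 3} are all mutually reachable — one SCC of size 2.
That gives 3 strongly connected components.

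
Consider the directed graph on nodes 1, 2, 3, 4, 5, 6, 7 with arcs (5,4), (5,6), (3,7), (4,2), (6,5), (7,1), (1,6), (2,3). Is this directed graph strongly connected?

From 7 we can reach every vertex (1, 2, 3, 4, 5, 6, 7), and every vertex can reach 7 (1, 2, 3, 4, 5, 6, 7). So the whole graph is one strongly connected component.

Yes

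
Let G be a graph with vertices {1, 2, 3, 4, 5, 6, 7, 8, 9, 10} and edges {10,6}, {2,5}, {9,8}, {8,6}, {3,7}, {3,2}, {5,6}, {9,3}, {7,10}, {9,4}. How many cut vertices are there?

1

Removing 9 increases the component count from 2 to 3, so 9 is a cut vertex.
By contrast removing 10 leaves 2 components; it is not a cut vertex. No other vertex is a cut vertex either.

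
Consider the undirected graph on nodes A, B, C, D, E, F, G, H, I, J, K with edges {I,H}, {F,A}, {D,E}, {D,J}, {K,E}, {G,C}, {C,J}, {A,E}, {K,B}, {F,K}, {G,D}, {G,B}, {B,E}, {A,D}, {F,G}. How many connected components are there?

2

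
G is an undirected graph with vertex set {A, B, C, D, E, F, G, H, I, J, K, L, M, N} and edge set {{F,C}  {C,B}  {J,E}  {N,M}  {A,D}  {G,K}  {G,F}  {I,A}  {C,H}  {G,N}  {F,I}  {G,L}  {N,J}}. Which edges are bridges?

removing J—E disconnects J from E; removing C—H disconnects C from H; removing F—G disconnects F from G; removing C—B disconnects C from B — these are bridges.
In total 13 edges are bridges.

A-D, A-I, B-C, C-F, C-H, E-J, F-G, F-I, G-K, G-L, G-N, J-N, M-N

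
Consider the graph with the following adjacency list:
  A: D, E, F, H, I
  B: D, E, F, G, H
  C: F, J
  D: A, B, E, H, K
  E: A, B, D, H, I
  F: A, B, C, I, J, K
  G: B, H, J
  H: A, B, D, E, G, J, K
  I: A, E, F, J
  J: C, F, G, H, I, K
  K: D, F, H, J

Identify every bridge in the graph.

The edges on the cycle J-I-A-H-J are not bridges since each lies on that cycle.
Every edge lies on some cycle, so there are no bridges.

none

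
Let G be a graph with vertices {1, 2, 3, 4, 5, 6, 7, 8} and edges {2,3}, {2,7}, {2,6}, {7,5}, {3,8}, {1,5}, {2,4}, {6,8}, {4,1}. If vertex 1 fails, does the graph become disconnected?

No

Deleting 1 leaves 1 component (was 1) (its neighbors 4, 5 remain connected to each other), so 1 is not a cut vertex.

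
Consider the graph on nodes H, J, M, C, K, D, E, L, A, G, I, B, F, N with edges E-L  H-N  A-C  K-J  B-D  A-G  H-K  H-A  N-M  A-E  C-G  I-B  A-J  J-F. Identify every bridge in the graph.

The edges on the cycle H-A-J-K-H are not bridges since each lies on that cycle.
But removing M-N disconnects M from N; removing I-B disconnects I from B; removing J-F disconnects J from F; removing E-A disconnects E from A — these are bridges.
In total 7 edges are bridges.

A-E, B-D, B-I, E-L, F-J, H-N, M-N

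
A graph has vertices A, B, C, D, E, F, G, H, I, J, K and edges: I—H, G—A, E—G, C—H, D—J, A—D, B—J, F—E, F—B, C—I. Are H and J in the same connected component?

No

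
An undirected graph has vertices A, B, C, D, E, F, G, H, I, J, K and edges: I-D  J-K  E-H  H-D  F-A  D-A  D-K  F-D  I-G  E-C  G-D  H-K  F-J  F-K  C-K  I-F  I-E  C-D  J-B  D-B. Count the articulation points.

Removing H, for instance, still leaves 1 component. No single vertex removal increases the component count — the graph has no articulation points.

0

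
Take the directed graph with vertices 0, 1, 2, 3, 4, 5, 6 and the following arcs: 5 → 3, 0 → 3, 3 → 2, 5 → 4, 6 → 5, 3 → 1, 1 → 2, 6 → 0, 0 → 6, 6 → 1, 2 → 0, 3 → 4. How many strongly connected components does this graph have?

{0, 1, 2, 3, 5, 6} are all mutually reachable — one SCC of size 6.
{4} is an SCC by itself.
That gives 2 strongly connected components.

2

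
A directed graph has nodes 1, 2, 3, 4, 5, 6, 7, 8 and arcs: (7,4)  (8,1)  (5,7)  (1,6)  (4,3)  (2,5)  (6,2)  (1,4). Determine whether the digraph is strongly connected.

There is no directed path from 5 to 6, so the graph is not strongly connected.

No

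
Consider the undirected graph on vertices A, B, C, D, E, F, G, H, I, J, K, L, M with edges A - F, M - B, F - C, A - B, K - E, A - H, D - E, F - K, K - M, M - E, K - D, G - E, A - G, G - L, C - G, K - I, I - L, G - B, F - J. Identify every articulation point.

Removing A increases the component count from 1 to 2, so A is a cut vertex.
Removing F increases the component count from 1 to 2, so F is a cut vertex.
By contrast removing I leaves 1 component; it is not a cut vertex. No other vertex is a cut vertex either.

A, F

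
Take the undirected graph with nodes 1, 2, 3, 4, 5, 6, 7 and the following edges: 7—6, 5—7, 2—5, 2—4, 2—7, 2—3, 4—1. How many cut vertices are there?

3

Removing 2 increases the component count from 1 to 3, so 2 is a cut vertex.
Removing 4 increases the component count from 1 to 2, so 4 is a cut vertex.
Removing 7 increases the component count from 1 to 2, so 7 is a cut vertex.
By contrast removing 1 leaves 1 component; it is not a cut vertex. No other vertex is a cut vertex either.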